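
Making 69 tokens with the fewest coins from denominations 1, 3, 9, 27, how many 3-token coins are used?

2

Greedy: take as many of the largest coin as possible, then repeat with the remainder.
69 = 2×27 + 1×9 + 2×3
Count of 3: 2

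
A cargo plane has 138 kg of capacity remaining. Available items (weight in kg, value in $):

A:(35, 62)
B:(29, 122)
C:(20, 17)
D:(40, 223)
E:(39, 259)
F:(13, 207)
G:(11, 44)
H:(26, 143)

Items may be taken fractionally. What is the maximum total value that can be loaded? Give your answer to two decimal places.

916.14

Order: F (207/13=15.92) > E (259/39=6.64) > D (223/40=5.58) > H (143/26=5.50) > B (122/29=4.21) > G (44/11=4.00) > A (62/35=1.77) > C (17/20=0.85)
Fill: take F (13 @ 207) → take E (39 @ 259) → take D (40 @ 223) → take H (26 @ 143) → take 20/29 of B → 84.14; 138/138 used.
Total value = 916.14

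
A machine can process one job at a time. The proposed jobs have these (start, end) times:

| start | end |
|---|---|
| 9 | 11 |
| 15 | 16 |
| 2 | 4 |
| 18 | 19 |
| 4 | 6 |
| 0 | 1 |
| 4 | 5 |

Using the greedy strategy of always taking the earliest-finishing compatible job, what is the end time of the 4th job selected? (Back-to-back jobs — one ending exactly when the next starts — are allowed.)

11

Order by finish time; keep every interval that doesn't clash with the previous kept one.
By end time: (0,1), (2,4), (4,5), (4,6), (9,11), (15,16), (18,19).
Pick (0,1); next start ≥ 1 → (2,4); next start ≥ 4 → (4,5); next start ≥ 5 → (9,11); next start ≥ 11 → (15,16); next start ≥ 16 → (18,19).
Selected: (0,1) (2,4) (4,5) (9,11) (15,16) (18,19)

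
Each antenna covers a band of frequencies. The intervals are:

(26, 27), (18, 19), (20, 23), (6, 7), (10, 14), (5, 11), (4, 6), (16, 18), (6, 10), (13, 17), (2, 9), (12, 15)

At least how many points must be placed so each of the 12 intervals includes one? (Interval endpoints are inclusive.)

5

Sort by right endpoint; whenever an interval is uncovered, place a point at its right end.
Sorted: [4,6] [6,7] [2,9] [6,10] [5,11] [10,14] [12,15] [13,17] [16,18] [18,19] [20,23] [26,27]
{[4,6],[6,7],[2,9],[6,10],[5,11]} hit by 6; {[10,14],[12,15],[13,17]} hit by 14; {[16,18],[18,19]} hit by 18; {[20,23]} hit by 23; {[26,27]} hit by 27.
Points: 6, 14, 18, 23, 27 (5 total).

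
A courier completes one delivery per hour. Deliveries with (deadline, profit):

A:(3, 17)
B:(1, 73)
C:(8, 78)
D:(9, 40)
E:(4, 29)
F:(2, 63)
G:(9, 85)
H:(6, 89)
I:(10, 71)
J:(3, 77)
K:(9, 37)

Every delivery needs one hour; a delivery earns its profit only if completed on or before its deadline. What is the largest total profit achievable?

Sort by profit descending; place each in the latest free slot ≤ its deadline.
By profit: H(d6,89), G(d9,85), C(d8,78), J(d3,77), B(d1,73), I(d10,71), F(d2,63), D(d9,40), K(d9,37), E(d4,29), A(d3,17)
H→slot 6; G→slot 9; C→slot 8; J→slot 3; B→slot 1; I→slot 10; F→slot 2; D→slot 7; K→slot 5; E→slot 4; A skipped.
Profit = 73 + 63 + 77 + 29 + 37 + 89 + 40 + 78 + 85 + 71 = 642

642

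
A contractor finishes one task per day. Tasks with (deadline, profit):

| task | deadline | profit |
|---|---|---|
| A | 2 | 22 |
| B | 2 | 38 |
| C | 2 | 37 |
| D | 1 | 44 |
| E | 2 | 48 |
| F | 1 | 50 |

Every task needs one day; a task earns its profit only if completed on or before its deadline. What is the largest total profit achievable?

Sort by profit descending; place each in the latest free slot ≤ its deadline.
Profit order: F=50 E=48 D=44 B=38 C=37 A=22
Assign: F→slot 1, E→slot 2, D skipped, B skipped, C skipped, A skipped.
Slots: [1:F] [2:E]
Profit = 50 + 48 = 98

98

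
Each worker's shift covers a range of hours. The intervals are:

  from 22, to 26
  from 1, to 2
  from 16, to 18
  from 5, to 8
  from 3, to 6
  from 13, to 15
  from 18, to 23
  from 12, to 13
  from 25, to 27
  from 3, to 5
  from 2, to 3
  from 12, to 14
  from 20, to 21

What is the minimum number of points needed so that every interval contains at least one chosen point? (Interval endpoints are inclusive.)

By right end: [1,2]  [2,3]  [3,5]  [3,6]  [5,8]  [12,13]  [12,14]  [13,15]  [16,18]  [20,21]  [18,23]  [22,26]  [25,27]
[1,2] uncovered → point at 2; [3,5] uncovered → point at 5; [12,13] uncovered → point at 13; [16,18] uncovered → point at 18; [20,21] uncovered → point at 21; [22,26] uncovered → point at 26.
Points: 2, 5, 13, 18, 21, 26 (6 total).

6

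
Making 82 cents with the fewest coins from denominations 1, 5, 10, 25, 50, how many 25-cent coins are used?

82 = 1×50 + 1×25 + 1×5 + 2×1
Count of 25: 1

1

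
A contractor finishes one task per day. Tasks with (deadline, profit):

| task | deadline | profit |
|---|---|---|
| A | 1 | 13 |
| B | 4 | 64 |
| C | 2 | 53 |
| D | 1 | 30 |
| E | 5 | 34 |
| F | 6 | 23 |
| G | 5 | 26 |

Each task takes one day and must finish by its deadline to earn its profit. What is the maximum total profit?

Sort by profit descending; place each in the latest free slot ≤ its deadline.
Profit order: B=64 C=53 E=34 D=30 G=26 F=23 A=13
Assign: B→slot 4, C→slot 2, E→slot 5, D→slot 1, G→slot 3, F→slot 6, A skipped.
Slots: [1:D] [2:C] [3:G] [4:B] [5:E] [6:F]
Profit = 30 + 53 + 26 + 64 + 34 + 23 = 230

230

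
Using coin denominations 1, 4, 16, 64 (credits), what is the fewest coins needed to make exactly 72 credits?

3

72 − 1×64→8 − 2×4→0
Total coins = 1 + 2 = 3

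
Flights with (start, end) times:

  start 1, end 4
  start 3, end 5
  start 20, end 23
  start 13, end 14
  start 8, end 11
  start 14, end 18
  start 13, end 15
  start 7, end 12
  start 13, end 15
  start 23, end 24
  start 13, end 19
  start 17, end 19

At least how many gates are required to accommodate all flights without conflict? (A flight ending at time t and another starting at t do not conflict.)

starts: [1, 3, 7, 8, 13, 13, 13, 13, 14, 17, 20, 23]
ends:   [4, 5, 11, 12, 14, 15, 15, 18, 19, 19, 23, 24]
s1→1 s3→2 e4→1 e5→0 s7→1 s8→2 e11→1 e12→0 s13→1 s13→2 s13→3 s13→4  — peak 4.

4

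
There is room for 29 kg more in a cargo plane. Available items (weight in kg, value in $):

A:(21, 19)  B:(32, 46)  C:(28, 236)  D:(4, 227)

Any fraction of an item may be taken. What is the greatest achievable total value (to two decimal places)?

437.71

Sort by value per unit weight and fill in that order.
Ratios (sorted): D 56.75, C 8.43, B 1.44, A 0.90
take D (4 @ 227); take 25/28 of C → 210.71. Capacity used 29/29.
Total value = 437.71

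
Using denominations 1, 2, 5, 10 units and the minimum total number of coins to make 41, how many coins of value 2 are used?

0

Greedy: take as many of the largest coin as possible, then repeat with the remainder.
41 = 4×10 + 1×1
Count of 2: 0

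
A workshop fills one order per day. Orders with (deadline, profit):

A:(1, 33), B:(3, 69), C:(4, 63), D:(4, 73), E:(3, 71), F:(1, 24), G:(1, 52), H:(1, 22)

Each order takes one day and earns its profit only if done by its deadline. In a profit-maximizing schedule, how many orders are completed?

4

Take jobs in profit order; each goes to the latest open slot no later than its deadline.
Profit order: D=73 E=71 B=69 C=63 G=52 A=33 F=24 H=22
Assign: D→slot 4, E→slot 3, B→slot 2, C→slot 1, G skipped, A skipped, F skipped, H skipped.
Slots: [1:C] [2:B] [3:E] [4:D]
4 of 8 scheduled.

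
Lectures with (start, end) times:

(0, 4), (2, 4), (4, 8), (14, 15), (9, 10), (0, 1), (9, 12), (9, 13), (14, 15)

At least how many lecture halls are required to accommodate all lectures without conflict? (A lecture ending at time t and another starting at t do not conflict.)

The answer is the maximum number of intervals overlapping at any instant.
Events (time:±→running): 0:+→1 0:+→2 1:-→1 2:+→2 4:-→1 4:-→0 4:+→1 8:-→0 9:+→1 9:+→2 9:+→3 … peak 3.

3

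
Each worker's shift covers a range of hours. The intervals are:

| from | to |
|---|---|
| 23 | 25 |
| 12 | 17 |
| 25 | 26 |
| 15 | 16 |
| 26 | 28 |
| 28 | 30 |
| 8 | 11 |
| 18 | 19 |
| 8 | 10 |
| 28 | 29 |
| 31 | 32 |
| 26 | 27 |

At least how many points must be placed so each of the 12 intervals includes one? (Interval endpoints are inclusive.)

By right end: [8,10]  [8,11]  [15,16]  [12,17]  [18,19]  [23,25]  [25,26]  [26,27]  [26,28]  [28,29]  [28,30]  [31,32]
[8,10] uncovered → point at 10; [15,16] uncovered → point at 16; [18,19] uncovered → point at 19; [23,25] uncovered → point at 25; [26,27] uncovered → point at 27; [28,29] uncovered → point at 29; [31,32] uncovered → point at 32.
Points: 10, 16, 19, 25, 27, 29, 32 (7 total).

7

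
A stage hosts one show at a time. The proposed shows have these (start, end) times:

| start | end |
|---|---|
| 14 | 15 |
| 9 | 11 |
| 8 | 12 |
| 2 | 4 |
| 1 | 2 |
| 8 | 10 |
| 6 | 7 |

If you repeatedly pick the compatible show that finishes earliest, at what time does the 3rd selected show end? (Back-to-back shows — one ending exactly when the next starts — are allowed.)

7

Greedy by earliest finish: after sorting by end time, pick each interval compatible with the last pick.
By end time: (1,2), (2,4), (6,7), (8,10), (9,11), (8,12), (14,15).
Pick (1,2); next start ≥ 2 → (2,4); next start ≥ 4 → (6,7); next start ≥ 7 → (8,10); next start ≥ 10 → (14,15).
Selected: (1,2) (2,4) (6,7) (8,10) (14,15)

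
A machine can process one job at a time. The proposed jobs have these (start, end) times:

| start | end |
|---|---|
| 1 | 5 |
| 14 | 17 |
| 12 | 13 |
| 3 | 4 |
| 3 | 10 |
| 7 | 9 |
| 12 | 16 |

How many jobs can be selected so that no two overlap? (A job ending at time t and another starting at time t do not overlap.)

4

By end time: (3,4), (1,5), (7,9), (3,10), (12,13), (12,16), (14,17).
Pick (3,4); next start ≥ 4 → (7,9); next start ≥ 9 → (12,13); next start ≥ 13 → (14,17).
Selected 4 jobs.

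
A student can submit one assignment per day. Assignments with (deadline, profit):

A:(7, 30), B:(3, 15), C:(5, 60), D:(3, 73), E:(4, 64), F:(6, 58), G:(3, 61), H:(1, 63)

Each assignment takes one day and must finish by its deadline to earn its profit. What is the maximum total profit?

409

By profit: D(d3,73), E(d4,64), H(d1,63), G(d3,61), C(d5,60), F(d6,58), A(d7,30), B(d3,15)
D→slot 3; E→slot 4; H→slot 1; G→slot 2; C→slot 5; F→slot 6; A→slot 7; B skipped.
Profit = 63 + 61 + 73 + 64 + 60 + 58 + 30 = 409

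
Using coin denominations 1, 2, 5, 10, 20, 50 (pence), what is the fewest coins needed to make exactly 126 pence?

5

Use the largest denomination that fits, subtract, and repeat.
126 = 2×50 + 1×20 + 1×5 + 1×1
Total coins = 2 + 1 + 1 + 1 = 5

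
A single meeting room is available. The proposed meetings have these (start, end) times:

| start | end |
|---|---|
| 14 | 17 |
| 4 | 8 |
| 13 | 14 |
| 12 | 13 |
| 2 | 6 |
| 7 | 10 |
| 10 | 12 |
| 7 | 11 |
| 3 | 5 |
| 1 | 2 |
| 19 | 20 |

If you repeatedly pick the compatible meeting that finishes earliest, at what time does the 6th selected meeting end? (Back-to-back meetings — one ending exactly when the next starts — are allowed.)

14

By end time: (1,2), (3,5), (2,6), (4,8), (7,10), (7,11), (10,12), (12,13), (13,14), (14,17), (19,20).
Pick (1,2); next start ≥ 2 → (3,5); next start ≥ 5 → (7,10); next start ≥ 10 → (10,12); next start ≥ 12 → (12,13); next start ≥ 13 → (13,14); next start ≥ 14 → (14,17); next start ≥ 17 → (19,20).
Selected: (1,2) (3,5) (7,10) (10,12) (12,13) (13,14) (14,17) (19,20)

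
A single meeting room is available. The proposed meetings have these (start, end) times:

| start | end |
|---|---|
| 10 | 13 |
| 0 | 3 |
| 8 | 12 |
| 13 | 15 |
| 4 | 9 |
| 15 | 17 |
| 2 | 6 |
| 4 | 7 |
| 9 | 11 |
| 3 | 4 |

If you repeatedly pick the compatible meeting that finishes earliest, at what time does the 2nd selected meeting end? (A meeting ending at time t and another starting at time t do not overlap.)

Sorted by end: (0,3)  (3,4)  (2,6)  (4,7)  (4,9)  (9,11)  (8,12)  (10,13)  (13,15)  (15,17)
take (0,3); take (3,4); take (4,7); take (9,11); skip (8,12); skip (10,13); take (13,15); take (15,17).
Selected: (0,3) (3,4) (4,7) (9,11) (13,15) (15,17)

4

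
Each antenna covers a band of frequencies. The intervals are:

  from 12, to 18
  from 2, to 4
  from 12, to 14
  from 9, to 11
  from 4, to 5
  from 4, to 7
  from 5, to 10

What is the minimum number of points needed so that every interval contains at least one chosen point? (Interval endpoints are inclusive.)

3

Sort by right endpoint; whenever an interval is uncovered, place a point at its right end.
Sorted: [2,4] [4,5] [4,7] [5,10] [9,11] [12,14] [12,18]
{[2,4],[4,5],[4,7]} hit by 4; {[5,10],[9,11]} hit by 10; {[12,14],[12,18]} hit by 14.
Points: 4, 10, 14 (3 total).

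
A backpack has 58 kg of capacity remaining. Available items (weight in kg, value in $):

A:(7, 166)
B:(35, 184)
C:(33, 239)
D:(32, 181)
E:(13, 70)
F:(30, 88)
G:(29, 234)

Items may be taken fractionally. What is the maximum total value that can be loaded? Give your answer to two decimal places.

Sort by value per unit weight and fill in that order.
Order: A (166/7=23.71) > G (234/29=8.07) > C (239/33=7.24) > D (181/32=5.66) > E (70/13=5.38) > B (184/35=5.26) > F (88/30=2.93)
Fill: take A (7 @ 166) → take G (29 @ 234) → take 22/33 of C → 159.33; 58/58 used.
Total value = 559.33

559.33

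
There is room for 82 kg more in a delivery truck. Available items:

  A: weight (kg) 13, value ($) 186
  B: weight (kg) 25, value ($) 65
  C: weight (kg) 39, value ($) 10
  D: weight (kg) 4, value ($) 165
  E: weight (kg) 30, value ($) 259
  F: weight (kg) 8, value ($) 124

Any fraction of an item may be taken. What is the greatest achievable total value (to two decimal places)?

799.51

Sort by value per unit weight and fill in that order.
Ratios (sorted): D 41.25, F 15.50, A 14.31, E 8.63, B 2.60, C 0.26
take D (4 @ 165); take F (8 @ 124); take A (13 @ 186); take E (30 @ 259); take B (25 @ 65); take 2/39 of C → 0.51. Capacity used 82/82.
Total value = 799.51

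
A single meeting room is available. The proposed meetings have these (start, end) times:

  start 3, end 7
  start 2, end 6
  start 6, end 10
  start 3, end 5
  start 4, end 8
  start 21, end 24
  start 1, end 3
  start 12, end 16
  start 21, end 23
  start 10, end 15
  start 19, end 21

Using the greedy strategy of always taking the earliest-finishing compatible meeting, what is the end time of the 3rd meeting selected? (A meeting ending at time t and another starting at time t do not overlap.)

10

Sorted by end: (1,3)  (3,5)  (2,6)  (3,7)  (4,8)  (6,10)  (10,15)  (12,16)  (19,21)  (21,23)  (21,24)
take (1,3); take (3,5); take (6,10); take (10,15); take (19,21); take (21,23); skip (21,24).
Selected: (1,3) (3,5) (6,10) (10,15) (19,21) (21,23)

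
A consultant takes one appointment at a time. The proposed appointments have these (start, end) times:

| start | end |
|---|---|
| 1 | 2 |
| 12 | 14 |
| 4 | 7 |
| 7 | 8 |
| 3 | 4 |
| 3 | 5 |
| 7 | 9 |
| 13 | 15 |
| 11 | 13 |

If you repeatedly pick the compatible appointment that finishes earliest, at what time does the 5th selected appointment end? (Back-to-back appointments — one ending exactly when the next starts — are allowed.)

13

Sort by end time and greedily take each interval whose start is ≥ the last chosen end.
By end time: (1,2), (3,4), (3,5), (4,7), (7,8), (7,9), (11,13), (12,14), (13,15).
Pick (1,2); next start ≥ 2 → (3,4); next start ≥ 4 → (4,7); next start ≥ 7 → (7,8); next start ≥ 8 → (11,13); next start ≥ 13 → (13,15).
Selected: (1,2) (3,4) (4,7) (7,8) (11,13) (13,15)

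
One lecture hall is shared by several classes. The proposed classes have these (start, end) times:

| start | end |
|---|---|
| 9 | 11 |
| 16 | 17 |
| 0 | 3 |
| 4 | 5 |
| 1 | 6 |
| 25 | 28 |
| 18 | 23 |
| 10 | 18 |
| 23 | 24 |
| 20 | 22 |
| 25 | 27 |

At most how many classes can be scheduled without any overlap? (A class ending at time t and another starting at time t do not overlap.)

7

Greedy by earliest finish: after sorting by end time, pick each interval compatible with the last pick.
Sorted by end: (0,3)  (4,5)  (1,6)  (9,11)  (16,17)  (10,18)  (20,22)  (18,23)  (23,24)  (25,27)  (25,28)
take (0,3); take (4,5); take (9,11); take (16,17); skip (10,18); take (20,22); skip (18,23); take (23,24); take (25,27).
Selected 7 classes.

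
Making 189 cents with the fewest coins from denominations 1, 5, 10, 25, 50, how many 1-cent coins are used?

189 = 3×50 + 1×25 + 1×10 + 4×1
Count of 1: 4

4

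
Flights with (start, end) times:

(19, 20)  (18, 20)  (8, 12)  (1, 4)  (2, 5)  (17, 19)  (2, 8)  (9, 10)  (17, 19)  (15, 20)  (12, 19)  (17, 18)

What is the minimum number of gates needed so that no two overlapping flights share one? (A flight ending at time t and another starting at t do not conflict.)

5

The answer is the maximum number of intervals overlapping at any instant.
Events (time:±→running): 1:+→1 2:+→2 2:+→3 4:-→2 5:-→1 8:-→0 8:+→1 9:+→2 10:-→1 12:-→0 12:+→1 15:+→2 17:+→3 17:+→4 17:+→5 … peak 5.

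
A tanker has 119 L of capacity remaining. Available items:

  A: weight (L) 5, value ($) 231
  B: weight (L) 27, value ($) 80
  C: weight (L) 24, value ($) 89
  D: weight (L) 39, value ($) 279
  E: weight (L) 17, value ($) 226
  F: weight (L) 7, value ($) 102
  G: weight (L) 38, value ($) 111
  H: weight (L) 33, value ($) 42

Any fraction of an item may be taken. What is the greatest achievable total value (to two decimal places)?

1007.00

Ratios (sorted): A 46.20, F 14.57, E 13.29, D 7.15, C 3.71, B 2.96, G 2.92, H 1.27
take A (5 @ 231); take F (7 @ 102); take E (17 @ 226); take D (39 @ 279); take C (24 @ 89); take B (27 @ 80). Capacity used 119/119.
Total value = 1007.00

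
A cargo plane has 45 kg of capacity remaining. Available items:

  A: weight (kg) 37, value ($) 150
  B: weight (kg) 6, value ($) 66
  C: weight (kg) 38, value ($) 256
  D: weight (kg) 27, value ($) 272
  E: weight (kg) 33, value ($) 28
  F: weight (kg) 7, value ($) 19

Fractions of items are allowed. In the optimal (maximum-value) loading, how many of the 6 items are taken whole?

2

Greedy by value/weight ratio, highest first.
Order: B (66/6=11.00) > D (272/27=10.07) > C (256/38=6.74) > A (150/37=4.05) > F (19/7=2.71) > E (28/33=0.85)
Fill: take B (6 @ 66) → take D (27 @ 272) → take 12/38 of C → 80.84; 45/45 used.
2 item(s) taken whole; one partial (take 12/38 of C).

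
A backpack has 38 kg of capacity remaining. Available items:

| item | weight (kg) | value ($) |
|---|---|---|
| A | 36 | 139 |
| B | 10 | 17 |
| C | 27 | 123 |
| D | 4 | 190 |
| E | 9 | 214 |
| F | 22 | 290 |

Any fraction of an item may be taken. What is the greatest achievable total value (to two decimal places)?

707.67

Sort by value per unit weight and fill in that order.
Order: D (190/4=47.50) > E (214/9=23.78) > F (290/22=13.18) > C (123/27=4.56) > A (139/36=3.86) > B (17/10=1.70)
Fill: take D (4 @ 190) → take E (9 @ 214) → take F (22 @ 290) → take 3/27 of C → 13.67; 38/38 used.
Total value = 707.67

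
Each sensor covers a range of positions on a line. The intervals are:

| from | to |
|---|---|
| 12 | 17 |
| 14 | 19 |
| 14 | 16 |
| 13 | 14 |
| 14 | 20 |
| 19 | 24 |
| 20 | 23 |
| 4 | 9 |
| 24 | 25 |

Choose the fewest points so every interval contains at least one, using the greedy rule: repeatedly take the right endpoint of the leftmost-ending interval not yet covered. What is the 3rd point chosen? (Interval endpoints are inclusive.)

Process intervals by earliest right end; each time one isn't hit yet, stab at its right endpoint.
Sorted: [4,9] [13,14] [14,16] [12,17] [14,19] [14,20] [20,23] [19,24] [24,25]
{[4,9]} hit by 9; {[13,14],[14,16],[12,17],[14,19],[14,20]} hit by 14; {[20,23],[19,24]} hit by 23; {[24,25]} hit by 25.
Points: 9, 14, 23, 25 (4 total).

23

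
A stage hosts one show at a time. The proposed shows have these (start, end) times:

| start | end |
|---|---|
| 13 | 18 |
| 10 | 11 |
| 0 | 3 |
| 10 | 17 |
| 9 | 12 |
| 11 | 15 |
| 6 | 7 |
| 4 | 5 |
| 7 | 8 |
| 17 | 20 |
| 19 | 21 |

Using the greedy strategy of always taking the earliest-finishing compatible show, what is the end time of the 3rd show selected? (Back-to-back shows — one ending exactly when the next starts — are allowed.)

Sort by end time and greedily take each interval whose start is ≥ the last chosen end.
By end time: (0,3), (4,5), (6,7), (7,8), (10,11), (9,12), (11,15), (10,17), (13,18), (17,20), (19,21).
Pick (0,3); next start ≥ 3 → (4,5); next start ≥ 5 → (6,7); next start ≥ 7 → (7,8); next start ≥ 8 → (10,11); next start ≥ 11 → (11,15); next start ≥ 15 → (17,20).
Selected: (0,3) (4,5) (6,7) (7,8) (10,11) (11,15) (17,20)

7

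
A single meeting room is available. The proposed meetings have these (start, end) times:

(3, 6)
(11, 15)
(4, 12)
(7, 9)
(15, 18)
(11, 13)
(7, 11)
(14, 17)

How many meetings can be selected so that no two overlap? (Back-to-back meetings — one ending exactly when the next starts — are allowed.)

4

By end time: (3,6), (7,9), (7,11), (4,12), (11,13), (11,15), (14,17), (15,18).
Pick (3,6); next start ≥ 6 → (7,9); next start ≥ 9 → (11,13); next start ≥ 13 → (14,17).
Selected 4 meetings.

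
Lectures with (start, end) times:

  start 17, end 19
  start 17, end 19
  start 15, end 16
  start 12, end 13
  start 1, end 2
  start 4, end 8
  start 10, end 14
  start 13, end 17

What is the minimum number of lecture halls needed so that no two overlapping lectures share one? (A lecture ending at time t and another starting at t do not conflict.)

starts: [1, 4, 10, 12, 13, 15, 17, 17]
ends:   [2, 8, 13, 14, 16, 17, 19, 19]
s1→1 e2→0 s4→1 e8→0 s10→1 s12→2  — peak 2.

2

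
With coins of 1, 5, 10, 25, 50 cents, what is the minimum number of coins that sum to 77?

4

77 − 1×50→27 − 1×25→2 − 2×1→0
Total coins = 1 + 1 + 2 = 4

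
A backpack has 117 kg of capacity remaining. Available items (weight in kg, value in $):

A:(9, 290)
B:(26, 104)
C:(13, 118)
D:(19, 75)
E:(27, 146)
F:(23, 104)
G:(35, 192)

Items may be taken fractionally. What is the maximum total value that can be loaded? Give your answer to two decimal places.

890.00

Greedy by value/weight ratio, highest first.
Order: A (290/9=32.22) > C (118/13=9.08) > G (192/35=5.49) > E (146/27=5.41) > F (104/23=4.52) > B (104/26=4.00) > D (75/19=3.95)
Fill: take A (9 @ 290) → take C (13 @ 118) → take G (35 @ 192) → take E (27 @ 146) → take F (23 @ 104) → take 10/26 of B → 40.00; 117/117 used.
Total value = 890.00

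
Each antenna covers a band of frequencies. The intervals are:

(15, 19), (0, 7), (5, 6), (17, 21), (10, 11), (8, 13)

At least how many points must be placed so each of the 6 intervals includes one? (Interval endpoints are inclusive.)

Sort by right endpoint; whenever an interval is uncovered, place a point at its right end.
Sorted: [5,6] [0,7] [10,11] [8,13] [15,19] [17,21]
{[5,6],[0,7]} hit by 6; {[10,11],[8,13]} hit by 11; {[15,19],[17,21]} hit by 19.
Points: 6, 11, 19 (3 total).

3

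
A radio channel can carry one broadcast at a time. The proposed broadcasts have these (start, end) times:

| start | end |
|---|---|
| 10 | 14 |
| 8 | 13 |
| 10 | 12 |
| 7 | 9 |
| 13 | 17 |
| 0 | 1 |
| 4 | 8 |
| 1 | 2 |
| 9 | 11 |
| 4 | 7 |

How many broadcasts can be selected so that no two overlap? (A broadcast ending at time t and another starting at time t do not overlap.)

6

By end time: (0,1), (1,2), (4,7), (4,8), (7,9), (9,11), (10,12), (8,13), (10,14), (13,17).
Pick (0,1); next start ≥ 1 → (1,2); next start ≥ 2 → (4,7); next start ≥ 7 → (7,9); next start ≥ 9 → (9,11); next start ≥ 11 → (13,17).
Selected 6 broadcasts.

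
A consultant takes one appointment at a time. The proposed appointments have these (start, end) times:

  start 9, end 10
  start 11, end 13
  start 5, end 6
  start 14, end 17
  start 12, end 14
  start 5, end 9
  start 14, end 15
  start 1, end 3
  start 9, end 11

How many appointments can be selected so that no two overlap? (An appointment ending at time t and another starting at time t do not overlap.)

5

Order by finish time; keep every interval that doesn't clash with the previous kept one.
By end time: (1,3), (5,6), (5,9), (9,10), (9,11), (11,13), (12,14), (14,15), (14,17).
Pick (1,3); next start ≥ 3 → (5,6); next start ≥ 6 → (9,10); next start ≥ 10 → (11,13); next start ≥ 13 → (14,15).
Selected 5 appointments.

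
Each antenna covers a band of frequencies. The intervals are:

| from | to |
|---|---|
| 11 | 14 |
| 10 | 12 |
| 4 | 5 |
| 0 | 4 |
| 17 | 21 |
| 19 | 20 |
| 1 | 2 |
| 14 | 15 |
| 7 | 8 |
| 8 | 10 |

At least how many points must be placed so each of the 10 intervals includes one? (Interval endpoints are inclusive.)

Sort by right endpoint; whenever an interval is uncovered, place a point at its right end.
Sorted: [1,2] [0,4] [4,5] [7,8] [8,10] [10,12] [11,14] [14,15] [19,20] [17,21]
{[1,2],[0,4]} hit by 2; {[4,5]} hit by 5; {[7,8],[8,10]} hit by 8; {[10,12],[11,14]} hit by 12; {[14,15]} hit by 15; {[19,20],[17,21]} hit by 20.
Points: 2, 5, 8, 12, 15, 20 (6 total).

6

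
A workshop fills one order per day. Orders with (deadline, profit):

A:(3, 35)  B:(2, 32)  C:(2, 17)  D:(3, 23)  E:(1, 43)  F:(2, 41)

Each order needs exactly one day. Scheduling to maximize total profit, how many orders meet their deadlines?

Sort by profit descending; place each in the latest free slot ≤ its deadline.
Profit order: E=43 F=41 A=35 B=32 D=23 C=17
Assign: E→slot 1, F→slot 2, A→slot 3, B skipped, D skipped, C skipped.
Slots: [1:E] [2:F] [3:A]
3 of 6 scheduled.

3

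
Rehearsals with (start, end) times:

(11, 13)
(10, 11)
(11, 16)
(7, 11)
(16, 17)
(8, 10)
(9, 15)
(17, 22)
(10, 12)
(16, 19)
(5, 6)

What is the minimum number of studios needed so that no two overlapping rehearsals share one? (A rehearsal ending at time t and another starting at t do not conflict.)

Count concurrent intervals with a sweep; the peak is the room count.
Events (time:±→running): 5:+→1 6:-→0 7:+→1 8:+→2 9:+→3 10:-→2 10:+→3 10:+→4 … peak 4.

4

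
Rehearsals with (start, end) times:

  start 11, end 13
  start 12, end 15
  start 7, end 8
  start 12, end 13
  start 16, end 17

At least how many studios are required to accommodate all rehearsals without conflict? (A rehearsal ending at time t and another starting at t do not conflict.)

Events (time:±→running): 7:+→1 8:-→0 11:+→1 12:+→2 12:+→3 … peak 3.

3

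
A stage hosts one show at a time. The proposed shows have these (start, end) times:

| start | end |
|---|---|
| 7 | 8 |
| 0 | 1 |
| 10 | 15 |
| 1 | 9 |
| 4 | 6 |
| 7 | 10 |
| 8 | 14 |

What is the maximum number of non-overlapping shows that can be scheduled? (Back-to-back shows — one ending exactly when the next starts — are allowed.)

By end time: (0,1), (4,6), (7,8), (1,9), (7,10), (8,14), (10,15).
Pick (0,1); next start ≥ 1 → (4,6); next start ≥ 6 → (7,8); next start ≥ 8 → (8,14).
Selected 4 shows.

4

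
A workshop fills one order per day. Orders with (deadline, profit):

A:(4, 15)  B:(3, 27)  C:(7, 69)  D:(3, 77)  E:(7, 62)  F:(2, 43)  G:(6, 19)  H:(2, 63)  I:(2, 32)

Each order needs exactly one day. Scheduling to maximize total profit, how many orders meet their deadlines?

Take jobs in profit order; each goes to the latest open slot no later than its deadline.
Profit order: D=77 C=69 H=63 E=62 F=43 I=32 B=27 G=19 A=15
Assign: D→slot 3, C→slot 7, H→slot 2, E→slot 6, F→slot 1, I skipped, B skipped, G→slot 5, A→slot 4.
Slots: [1:F] [2:H] [3:D] [4:A] [5:G] [6:E] [7:C]
7 of 9 scheduled.

7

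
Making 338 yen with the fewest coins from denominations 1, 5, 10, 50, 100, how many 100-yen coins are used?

3

338 − 3×100→38 − 3×10→8 − 1×5→3 − 3×1→0
Count of 100: 3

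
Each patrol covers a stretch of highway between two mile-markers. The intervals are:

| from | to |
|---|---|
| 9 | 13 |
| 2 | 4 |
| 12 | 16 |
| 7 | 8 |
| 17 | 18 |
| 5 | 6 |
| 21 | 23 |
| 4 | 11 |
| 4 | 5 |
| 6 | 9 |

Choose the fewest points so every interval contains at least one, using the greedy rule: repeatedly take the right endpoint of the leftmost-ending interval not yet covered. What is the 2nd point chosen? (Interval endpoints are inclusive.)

6

By right end: [2,4]  [4,5]  [5,6]  [7,8]  [6,9]  [4,11]  [9,13]  [12,16]  [17,18]  [21,23]
[2,4] uncovered → point at 4; [5,6] uncovered → point at 6; [7,8] uncovered → point at 8; [9,13] uncovered → point at 13; [17,18] uncovered → point at 18; [21,23] uncovered → point at 23.
Points: 4, 6, 8, 13, 18, 23 (6 total).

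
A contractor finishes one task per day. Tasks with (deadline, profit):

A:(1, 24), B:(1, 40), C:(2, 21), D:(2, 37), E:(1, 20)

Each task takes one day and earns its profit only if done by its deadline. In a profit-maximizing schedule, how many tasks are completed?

Sort by profit descending; place each in the latest free slot ≤ its deadline.
By profit: B(d1,40), D(d2,37), A(d1,24), C(d2,21), E(d1,20)
B→slot 1; D→slot 2; A skipped; C skipped; E skipped.
2 of 5 scheduled.

2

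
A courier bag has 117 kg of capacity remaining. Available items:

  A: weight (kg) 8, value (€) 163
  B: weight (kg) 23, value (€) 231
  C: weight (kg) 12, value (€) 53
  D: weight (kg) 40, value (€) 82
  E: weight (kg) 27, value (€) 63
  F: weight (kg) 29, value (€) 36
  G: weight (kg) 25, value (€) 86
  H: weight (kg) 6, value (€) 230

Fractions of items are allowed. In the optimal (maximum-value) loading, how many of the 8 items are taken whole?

Ratios (sorted): H 38.33, A 20.38, B 10.04, C 4.42, G 3.44, E 2.33, D 2.05, F 1.24
take H (6 @ 230); take A (8 @ 163); take B (23 @ 231); take C (12 @ 53); take G (25 @ 86); take E (27 @ 63); take 16/40 of D → 32.80. Capacity used 117/117.
6 item(s) taken whole; one partial (take 16/40 of D).

6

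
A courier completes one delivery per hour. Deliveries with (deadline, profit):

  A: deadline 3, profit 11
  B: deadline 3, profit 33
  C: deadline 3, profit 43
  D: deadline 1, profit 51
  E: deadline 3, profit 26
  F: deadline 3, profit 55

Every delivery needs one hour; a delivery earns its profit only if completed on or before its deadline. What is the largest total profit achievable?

149

Sort by profit descending; place each in the latest free slot ≤ its deadline.
Profit order: F=55 D=51 C=43 B=33 E=26 A=11
Assign: F→slot 3, D→slot 1, C→slot 2, B skipped, E skipped, A skipped.
Slots: [1:D] [2:C] [3:F]
Profit = 51 + 43 + 55 = 149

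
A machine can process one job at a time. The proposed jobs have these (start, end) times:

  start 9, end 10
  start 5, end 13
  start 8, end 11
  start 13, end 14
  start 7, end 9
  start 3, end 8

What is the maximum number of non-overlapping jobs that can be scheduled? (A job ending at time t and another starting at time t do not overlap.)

By end time: (3,8), (7,9), (9,10), (8,11), (5,13), (13,14).
Pick (3,8); next start ≥ 8 → (9,10); next start ≥ 10 → (13,14).
Selected 3 jobs.

3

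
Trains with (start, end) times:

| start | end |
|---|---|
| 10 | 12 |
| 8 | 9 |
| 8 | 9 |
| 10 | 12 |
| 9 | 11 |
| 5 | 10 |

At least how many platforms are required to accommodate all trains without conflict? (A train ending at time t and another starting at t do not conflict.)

The answer is the maximum number of intervals overlapping at any instant.
starts: [5, 8, 8, 9, 10, 10]
ends:   [9, 9, 10, 11, 12, 12]
s5→1 s8→2 s8→3  — peak 3.

3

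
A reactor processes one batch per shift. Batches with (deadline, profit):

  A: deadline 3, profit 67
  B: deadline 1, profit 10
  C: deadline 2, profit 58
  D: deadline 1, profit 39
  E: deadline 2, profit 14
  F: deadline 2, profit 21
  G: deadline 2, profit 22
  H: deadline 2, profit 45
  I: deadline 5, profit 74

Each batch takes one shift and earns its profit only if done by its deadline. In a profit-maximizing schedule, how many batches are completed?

Take jobs in profit order; each goes to the latest open slot no later than its deadline.
Profit order: I=74 A=67 C=58 H=45 D=39 G=22 F=21 E=14 B=10
Assign: I→slot 5, A→slot 3, C→slot 2, H→slot 1, D skipped, G skipped, F skipped, E skipped, B skipped.
Slots: [1:H] [2:C] [3:A] [5:I]
4 of 9 scheduled.

4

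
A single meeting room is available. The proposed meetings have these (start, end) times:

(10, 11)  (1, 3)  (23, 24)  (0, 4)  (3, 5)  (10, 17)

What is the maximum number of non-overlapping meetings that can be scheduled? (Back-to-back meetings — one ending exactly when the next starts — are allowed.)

4

Order by finish time; keep every interval that doesn't clash with the previous kept one.
By end time: (1,3), (0,4), (3,5), (10,11), (10,17), (23,24).
Pick (1,3); next start ≥ 3 → (3,5); next start ≥ 5 → (10,11); next start ≥ 11 → (23,24).
Selected 4 meetings.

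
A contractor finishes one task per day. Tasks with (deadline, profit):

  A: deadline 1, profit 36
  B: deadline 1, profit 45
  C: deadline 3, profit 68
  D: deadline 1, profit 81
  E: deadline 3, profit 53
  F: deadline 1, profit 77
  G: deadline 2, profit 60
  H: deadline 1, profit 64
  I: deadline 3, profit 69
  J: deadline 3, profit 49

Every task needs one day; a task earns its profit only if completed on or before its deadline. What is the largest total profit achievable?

218

By profit: D(d1,81), F(d1,77), I(d3,69), C(d3,68), H(d1,64), G(d2,60), E(d3,53), J(d3,49), B(d1,45), A(d1,36)
D→slot 1; F skipped; I→slot 3; C→slot 2; H skipped; G skipped; E skipped; J skipped; B skipped; A skipped.
Profit = 81 + 68 + 69 = 218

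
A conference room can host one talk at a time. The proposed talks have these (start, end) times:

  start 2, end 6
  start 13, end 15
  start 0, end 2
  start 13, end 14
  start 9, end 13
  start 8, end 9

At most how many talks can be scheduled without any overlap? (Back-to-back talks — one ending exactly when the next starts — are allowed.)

Greedy by earliest finish: after sorting by end time, pick each interval compatible with the last pick.
Sorted by end: (0,2)  (2,6)  (8,9)  (9,13)  (13,14)  (13,15)
take (0,2); take (2,6); take (8,9); take (9,13); take (13,14).
Selected 5 talks.

5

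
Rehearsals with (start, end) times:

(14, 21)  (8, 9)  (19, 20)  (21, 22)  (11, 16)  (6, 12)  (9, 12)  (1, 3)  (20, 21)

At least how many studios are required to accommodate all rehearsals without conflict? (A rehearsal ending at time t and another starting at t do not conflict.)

3

starts: [1, 6, 8, 9, 11, 14, 19, 20, 21]
ends:   [3, 9, 12, 12, 16, 20, 21, 21, 22]
s1→1 e3→0 s6→1 s8→2 e9→1 s9→2 s11→3  — peak 3.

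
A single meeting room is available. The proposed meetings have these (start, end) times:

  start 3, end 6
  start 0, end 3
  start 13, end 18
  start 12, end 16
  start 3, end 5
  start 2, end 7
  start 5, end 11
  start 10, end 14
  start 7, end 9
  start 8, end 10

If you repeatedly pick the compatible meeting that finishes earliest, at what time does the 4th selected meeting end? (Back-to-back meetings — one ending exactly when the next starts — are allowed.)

By end time: (0,3), (3,5), (3,6), (2,7), (7,9), (8,10), (5,11), (10,14), (12,16), (13,18).
Pick (0,3); next start ≥ 3 → (3,5); next start ≥ 5 → (7,9); next start ≥ 9 → (10,14).
Selected: (0,3) (3,5) (7,9) (10,14)

14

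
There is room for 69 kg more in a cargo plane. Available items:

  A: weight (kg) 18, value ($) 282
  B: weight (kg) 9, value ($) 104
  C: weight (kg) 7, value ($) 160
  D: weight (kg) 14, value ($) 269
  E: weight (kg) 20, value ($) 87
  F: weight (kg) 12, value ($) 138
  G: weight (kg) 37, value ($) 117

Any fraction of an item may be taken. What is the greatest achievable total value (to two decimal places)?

Sort by value per unit weight and fill in that order.
Order: C (160/7=22.86) > D (269/14=19.21) > A (282/18=15.67) > B (104/9=11.56) > F (138/12=11.50) > E (87/20=4.35) > G (117/37=3.16)
Fill: take C (7 @ 160) → take D (14 @ 269) → take A (18 @ 282) → take B (9 @ 104) → take F (12 @ 138) → take 9/20 of E → 39.15; 69/69 used.
Total value = 992.15

992.15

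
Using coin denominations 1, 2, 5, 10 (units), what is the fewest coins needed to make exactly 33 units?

5

33 − 3×10→3 − 1×2→1 − 1×1→0
Total coins = 3 + 1 + 1 = 5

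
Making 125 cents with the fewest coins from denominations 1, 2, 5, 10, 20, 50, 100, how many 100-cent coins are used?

1

Use the largest denomination that fits, subtract, and repeat.
125 − 1×100→25 − 1×20→5 − 1×5→0
Count of 100: 1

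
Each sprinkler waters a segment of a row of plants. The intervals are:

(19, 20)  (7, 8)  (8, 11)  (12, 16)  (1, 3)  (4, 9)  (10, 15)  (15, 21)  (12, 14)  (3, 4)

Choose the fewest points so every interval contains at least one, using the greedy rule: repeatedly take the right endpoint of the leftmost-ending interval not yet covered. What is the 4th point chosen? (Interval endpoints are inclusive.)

Sort by right endpoint; whenever an interval is uncovered, place a point at its right end.
By right end: [1,3]  [3,4]  [7,8]  [4,9]  [8,11]  [12,14]  [10,15]  [12,16]  [19,20]  [15,21]
[1,3] uncovered → point at 3; [7,8] uncovered → point at 8; [12,14] uncovered → point at 14; [19,20] uncovered → point at 20.
Points: 3, 8, 14, 20 (4 total).

20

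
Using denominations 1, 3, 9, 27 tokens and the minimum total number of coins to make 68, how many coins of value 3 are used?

1

Greedy: take as many of the largest coin as possible, then repeat with the remainder.
68 − 2×27→14 − 1×9→5 − 1×3→2 − 2×1→0
Count of 3: 1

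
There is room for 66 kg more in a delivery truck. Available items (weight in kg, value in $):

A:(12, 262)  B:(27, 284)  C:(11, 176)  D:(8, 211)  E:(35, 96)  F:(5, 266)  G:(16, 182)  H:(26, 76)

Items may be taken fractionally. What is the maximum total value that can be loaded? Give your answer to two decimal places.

1244.26

Order: F (266/5=53.20) > D (211/8=26.38) > A (262/12=21.83) > C (176/11=16.00) > G (182/16=11.38) > B (284/27=10.52) > H (76/26=2.92) > E (96/35=2.74)
Fill: take F (5 @ 266) → take D (8 @ 211) → take A (12 @ 262) → take C (11 @ 176) → take G (16 @ 182) → take 14/27 of B → 147.26; 66/66 used.
Total value = 1244.26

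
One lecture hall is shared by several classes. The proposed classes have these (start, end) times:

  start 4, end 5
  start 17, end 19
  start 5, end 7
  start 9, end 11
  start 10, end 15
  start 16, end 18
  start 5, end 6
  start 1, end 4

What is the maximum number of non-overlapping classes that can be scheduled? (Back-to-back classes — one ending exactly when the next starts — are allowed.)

5

Sorted by end: (1,4)  (4,5)  (5,6)  (5,7)  (9,11)  (10,15)  (16,18)  (17,19)
take (1,4); take (4,5); take (5,6); take (9,11); take (16,18); skip (17,19).
Selected 5 classes.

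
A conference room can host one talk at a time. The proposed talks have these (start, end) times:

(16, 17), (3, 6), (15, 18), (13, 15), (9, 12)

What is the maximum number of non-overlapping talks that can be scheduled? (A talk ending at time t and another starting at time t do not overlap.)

4

Sort by end time and greedily take each interval whose start is ≥ the last chosen end.
Sorted by end: (3,6)  (9,12)  (13,15)  (16,17)  (15,18)
take (3,6); take (9,12); take (13,15); take (16,17).
Selected 4 talks.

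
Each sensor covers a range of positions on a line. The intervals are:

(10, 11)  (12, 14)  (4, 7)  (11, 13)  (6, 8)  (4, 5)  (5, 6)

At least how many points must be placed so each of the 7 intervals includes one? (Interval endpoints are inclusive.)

4

By right end: [4,5]  [5,6]  [4,7]  [6,8]  [10,11]  [11,13]  [12,14]
[4,5] uncovered → point at 5; [6,8] uncovered → point at 8; [10,11] uncovered → point at 11; [12,14] uncovered → point at 14.
Points: 5, 8, 11, 14 (4 total).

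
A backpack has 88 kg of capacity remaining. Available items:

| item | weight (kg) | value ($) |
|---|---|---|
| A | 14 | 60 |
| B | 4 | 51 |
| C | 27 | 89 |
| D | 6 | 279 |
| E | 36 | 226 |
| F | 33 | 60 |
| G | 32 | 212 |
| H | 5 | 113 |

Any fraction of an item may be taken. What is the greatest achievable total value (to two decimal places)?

902.43

Order: D (279/6=46.50) > H (113/5=22.60) > B (51/4=12.75) > G (212/32=6.62) > E (226/36=6.28) > A (60/14=4.29) > C (89/27=3.30) > F (60/33=1.82)
Fill: take D (6 @ 279) → take H (5 @ 113) → take B (4 @ 51) → take G (32 @ 212) → take E (36 @ 226) → take 5/14 of A → 21.43; 88/88 used.
Total value = 902.43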